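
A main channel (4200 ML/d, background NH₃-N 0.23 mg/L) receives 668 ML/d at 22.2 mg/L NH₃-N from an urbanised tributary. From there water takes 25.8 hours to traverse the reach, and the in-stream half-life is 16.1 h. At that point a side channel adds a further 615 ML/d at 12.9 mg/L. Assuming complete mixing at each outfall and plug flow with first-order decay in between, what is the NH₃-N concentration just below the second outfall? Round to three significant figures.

2.40 mg/L

Conservation of mass: C = (4200·0.2300 + 668.0·22.20) / 4868 = 15800/4868 = 3.245 mg/L; combined flow 4868 ML/d.
Half-life 16.1 h → k = ln 2 / 16.1 = 0.04305 h⁻¹ = 1.033 d⁻¹.
First-order decay: C = 3.245·exp(−k·t) = 3.245·0.3293 = 1.069 mg/L.
Second outfall: C = (4868·1.069 + 615.0·12.90)/5483 = 2.396 mg/L.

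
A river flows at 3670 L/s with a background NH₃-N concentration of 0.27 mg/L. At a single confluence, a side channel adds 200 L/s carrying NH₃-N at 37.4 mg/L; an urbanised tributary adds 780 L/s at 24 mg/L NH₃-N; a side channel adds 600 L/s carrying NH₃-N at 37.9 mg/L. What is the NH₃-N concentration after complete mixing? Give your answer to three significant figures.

9.51 mg/L

Mixed concentration C = ΣQC/ΣQ = (3670·0.2700 + 200.0·37.40 + 780.0·24.00 + 600.0·37.90) / 5250 = 49930/5250 = 9.511 mg/L.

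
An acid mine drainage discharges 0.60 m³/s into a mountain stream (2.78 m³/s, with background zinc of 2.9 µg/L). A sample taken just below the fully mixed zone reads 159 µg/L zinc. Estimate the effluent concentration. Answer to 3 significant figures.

Mass balance: 2.780·2.900 + 0.6000·Cₑ = 3.380·159.0
→ Cₑ = (3.380·159.0 − 2.780·2.900) / 0.6000 = 882.3 µg/L.

882 µg/L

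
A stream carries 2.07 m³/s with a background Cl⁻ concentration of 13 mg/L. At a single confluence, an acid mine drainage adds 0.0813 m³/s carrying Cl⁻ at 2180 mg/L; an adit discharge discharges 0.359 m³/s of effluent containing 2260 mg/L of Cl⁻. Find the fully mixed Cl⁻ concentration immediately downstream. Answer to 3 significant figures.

405 mg/L

Mixed concentration C = ΣQC/ΣQ = (2.070·13.00 + 0.08130·2180 + 0.3590·2260) / 2.510 = 1015/2.510 = 404.5 mg/L.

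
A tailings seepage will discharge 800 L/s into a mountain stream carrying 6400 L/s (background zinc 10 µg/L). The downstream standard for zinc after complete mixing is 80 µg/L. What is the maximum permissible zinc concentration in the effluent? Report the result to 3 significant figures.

640 µg/L

At the limit, (Qr·Cr + Qe·Cₑ)/(Qr + Qe) = 80:
Cₑ = (7200·80 − 6400·10.00) / 800.0 = 640.0 µg/L.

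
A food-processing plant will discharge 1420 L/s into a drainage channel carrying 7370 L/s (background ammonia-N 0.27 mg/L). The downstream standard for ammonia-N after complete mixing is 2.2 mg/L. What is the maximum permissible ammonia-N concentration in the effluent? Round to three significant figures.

12.2 mg/L

At the limit, (Qr·Cr + Qe·Cₑ)/(Qr + Qe) = 2.2:
Cₑ = (8790·2.2 − 7370·0.2700) / 1420 = 12.22 mg/L.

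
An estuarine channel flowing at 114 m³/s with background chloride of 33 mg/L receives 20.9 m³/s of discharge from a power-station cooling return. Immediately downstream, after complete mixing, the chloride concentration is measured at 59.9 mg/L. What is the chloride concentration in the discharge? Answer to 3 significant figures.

207 mg/L

Mass balance: 114.0·33.00 + 20.90·Cₑ = 134.9·59.90
→ Cₑ = (134.9·59.90 − 114.0·33.00) / 20.90 = 206.6 mg/L.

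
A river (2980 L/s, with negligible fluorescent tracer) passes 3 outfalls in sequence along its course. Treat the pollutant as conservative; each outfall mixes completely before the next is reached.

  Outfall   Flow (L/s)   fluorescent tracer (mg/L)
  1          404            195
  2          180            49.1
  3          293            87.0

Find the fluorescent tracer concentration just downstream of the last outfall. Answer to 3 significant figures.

Below outfall 1: Q → 3384 L/s, C = (2980·0 + 404.0·195.0)/3384 = 23.28 mg/L.
Below outfall 2: Q → 3564 L/s, C = (3384·23.28 + 180.0·49.10)/3564 = 24.58 mg/L.
Below outfall 3: Q → 3857 L/s, C = (3564·24.58 + 293.0·87.00)/3857 = 29.33 mg/L.

29.3 mg/L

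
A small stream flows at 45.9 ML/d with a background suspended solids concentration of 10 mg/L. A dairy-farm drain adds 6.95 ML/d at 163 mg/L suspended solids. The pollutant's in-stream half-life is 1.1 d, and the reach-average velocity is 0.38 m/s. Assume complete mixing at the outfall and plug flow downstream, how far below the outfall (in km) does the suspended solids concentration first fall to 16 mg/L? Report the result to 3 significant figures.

33.0 km

Conservation of mass: C = (45.90·10.00 + 6.950·163.0) / 52.85 = 1592/52.85 = 30.12 mg/L.
Half-life 1.1 d → k = ln 2 / 1.1 = 0.6301 d⁻¹.
Set 30.12·exp(−k·t) = 16 → t = ln(30.12/16)/k = 86740 s = 24.09 h.
Distance = v·t = 0.38·86740 = 32960 m = 32.96 km.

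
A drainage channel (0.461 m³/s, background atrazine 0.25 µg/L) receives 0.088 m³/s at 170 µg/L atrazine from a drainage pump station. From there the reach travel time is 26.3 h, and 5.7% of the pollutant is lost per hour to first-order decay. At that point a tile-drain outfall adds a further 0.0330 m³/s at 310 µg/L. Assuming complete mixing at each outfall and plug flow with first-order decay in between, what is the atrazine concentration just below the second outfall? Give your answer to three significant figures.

23.1 µg/L

Mass balance: C = (0.4610·0.2500 + 0.08800·170.0) / 0.5490 = 15.08/0.5490 = 27.46 µg/L; combined flow 0.5490 m³/s.
5.7%/h lost → k = −ln(1 − 0.057) = 0.05869 h⁻¹.
Applying C = C₀e^(−kt): 27.46 × 0.2136 = 5.866 µg/L.
Second outfall: C = (0.5490·5.866 + 0.03300·310.0)/0.5820 = 23.11 µg/L.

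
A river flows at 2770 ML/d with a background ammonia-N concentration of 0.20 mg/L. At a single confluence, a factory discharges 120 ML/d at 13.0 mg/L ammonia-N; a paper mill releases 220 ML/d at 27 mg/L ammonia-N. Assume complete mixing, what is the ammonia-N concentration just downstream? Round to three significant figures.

Conservation of mass: C = (2770·0.2000 + 120.0·13.00 + 220.0·27.00) / 3110 = 8054/3110 = 2.590 mg/L.

2.59 mg/L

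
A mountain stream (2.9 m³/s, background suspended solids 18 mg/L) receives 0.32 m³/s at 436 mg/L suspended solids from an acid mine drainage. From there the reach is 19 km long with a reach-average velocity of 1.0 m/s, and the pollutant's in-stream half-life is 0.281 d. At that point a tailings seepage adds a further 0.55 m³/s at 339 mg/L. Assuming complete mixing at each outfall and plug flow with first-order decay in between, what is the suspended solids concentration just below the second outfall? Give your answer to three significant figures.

79.0 mg/L

Mixed concentration C = ΣQC/ΣQ = (2.900·18.00 + 0.3200·436.0) / 3.220 = 191.7/3.220 = 59.54 mg/L; combined flow 3.220 m³/s.
Travel time t = 19·1000 / 1.0 = 19000 s = 5.278 h.
Half-life 0.281 d → k = ln 2 / 0.281 = 2.467 d⁻¹.
Decay over the reach: 59.54·exp(−kt) = 59.54·0.5813 = 34.61 mg/L.
Second outfall: C = (3.220·34.61 + 0.5500·339.0)/3.770 = 79.02 mg/L.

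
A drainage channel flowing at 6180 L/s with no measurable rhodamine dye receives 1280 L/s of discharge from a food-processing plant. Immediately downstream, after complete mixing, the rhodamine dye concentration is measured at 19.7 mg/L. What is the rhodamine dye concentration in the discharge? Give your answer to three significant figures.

Mass balance: 6180·0 + 1280·Cₑ = 7460·19.70
→ Cₑ = (7460·19.70 − 6180·0) / 1280 = 114.8 mg/L.

115 mg/L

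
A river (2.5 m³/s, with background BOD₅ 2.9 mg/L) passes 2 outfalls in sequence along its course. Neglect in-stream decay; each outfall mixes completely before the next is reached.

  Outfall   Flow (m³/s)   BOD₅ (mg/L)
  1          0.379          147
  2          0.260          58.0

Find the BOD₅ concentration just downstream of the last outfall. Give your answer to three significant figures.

Below outfall 1: Q → 2.879 m³/s, C = (2.500·2.900 + 0.3790·147.0)/2.879 = 21.87 mg/L.
Below outfall 2: Q → 3.139 m³/s, C = (2.879·21.87 + 0.2600·58.00)/3.139 = 24.86 mg/L.

24.9 mg/L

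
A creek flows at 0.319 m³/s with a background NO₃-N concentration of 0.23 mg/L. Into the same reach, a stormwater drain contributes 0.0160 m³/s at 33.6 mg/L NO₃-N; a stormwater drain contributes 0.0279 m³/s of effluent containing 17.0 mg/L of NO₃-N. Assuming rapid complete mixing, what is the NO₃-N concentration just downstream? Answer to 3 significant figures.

2.99 mg/L

Mass balance: C = (0.3190·0.2300 + 0.01600·33.60 + 0.02790·17.00) / 0.3629 = 1.085/0.3629 = 2.991 mg/L.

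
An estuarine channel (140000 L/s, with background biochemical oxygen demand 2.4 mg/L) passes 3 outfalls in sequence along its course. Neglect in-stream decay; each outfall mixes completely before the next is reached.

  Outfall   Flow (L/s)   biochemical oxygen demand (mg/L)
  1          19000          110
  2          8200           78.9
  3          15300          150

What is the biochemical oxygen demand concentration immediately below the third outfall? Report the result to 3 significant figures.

Outfall 1: combined Q = 159000 L/s; C = (140000·2.400 + 19000·110.0)/159000 = 15.26 mg/L.
Outfall 2: combined Q = 167200 L/s; C = (159000·15.26 + 8200·78.90)/167200 = 18.38 mg/L.
Outfall 3: combined Q = 182500 L/s; C = (167200·18.38 + 15300·150.0)/182500 = 29.41 mg/L.

29.4 mg/L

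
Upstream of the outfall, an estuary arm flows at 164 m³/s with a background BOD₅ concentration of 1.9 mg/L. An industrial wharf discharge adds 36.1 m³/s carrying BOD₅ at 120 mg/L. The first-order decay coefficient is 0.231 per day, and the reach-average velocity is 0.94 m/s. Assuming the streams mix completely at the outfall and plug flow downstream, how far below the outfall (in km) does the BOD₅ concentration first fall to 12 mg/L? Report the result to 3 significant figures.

232 km

Flow-weighted average: C = (164.0·1.900 + 36.10·120.0) / 200.1 = 4644/200.1 = 23.21 mg/L.
Set 23.21·exp(−k·t) = 12 → t = ln(23.21/12)/k = 246700 s = 68.52 h.
Distance = v·t = 0.94·246700 = 231900 m = 231.9 km.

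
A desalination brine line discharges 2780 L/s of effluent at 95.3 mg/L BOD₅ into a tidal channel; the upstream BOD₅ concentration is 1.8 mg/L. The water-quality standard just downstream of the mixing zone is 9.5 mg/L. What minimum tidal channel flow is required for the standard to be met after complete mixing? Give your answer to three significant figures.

Set C_mix = 9.5: (Q·1.800 + 2780·95.30) / (Q + 2780) = 9.5
→ Q = 2780·(95.30 − 9.5)/(9.5 − 1.800) = 30980 L/s.

31000 L/s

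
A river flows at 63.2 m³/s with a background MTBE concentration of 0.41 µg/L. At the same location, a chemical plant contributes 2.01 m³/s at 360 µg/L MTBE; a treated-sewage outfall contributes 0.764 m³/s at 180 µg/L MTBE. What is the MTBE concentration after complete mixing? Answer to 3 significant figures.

Mixed concentration C = ΣQC/ΣQ = (63.20·0.4100 + 2.010·360.0 + 0.7640·180.0) / 65.97 = 887.0/65.97 = 13.45 µg/L.

13.4 µg/L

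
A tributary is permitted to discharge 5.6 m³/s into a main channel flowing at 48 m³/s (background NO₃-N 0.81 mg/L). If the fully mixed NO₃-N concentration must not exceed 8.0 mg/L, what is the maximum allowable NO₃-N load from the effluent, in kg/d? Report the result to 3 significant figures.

33700 kg/d

Mass balance at the limit: 48.00·0.8100 + 5.600·Cₑ = 53.60·8.0 → Cₑ = 69.63 mg/L.
Load = 5.600 m³/s × 69.63 g/m³ × 86 400 s/d = 33690 kg/d.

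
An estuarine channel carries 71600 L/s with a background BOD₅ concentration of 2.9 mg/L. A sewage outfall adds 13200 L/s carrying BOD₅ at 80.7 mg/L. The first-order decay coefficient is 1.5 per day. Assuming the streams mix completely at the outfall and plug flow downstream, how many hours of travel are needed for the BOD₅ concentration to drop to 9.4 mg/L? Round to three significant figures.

7.49 h

Mixed concentration C = ΣQC/ΣQ = (71600·2.900 + 13200·80.70) / 84800 = 1273000/84800 = 15.01 mg/L.
15.01·exp(−k·t) = 9.4 → t = ln(15.01/9.4)/k = 26960 s = 7.489 h.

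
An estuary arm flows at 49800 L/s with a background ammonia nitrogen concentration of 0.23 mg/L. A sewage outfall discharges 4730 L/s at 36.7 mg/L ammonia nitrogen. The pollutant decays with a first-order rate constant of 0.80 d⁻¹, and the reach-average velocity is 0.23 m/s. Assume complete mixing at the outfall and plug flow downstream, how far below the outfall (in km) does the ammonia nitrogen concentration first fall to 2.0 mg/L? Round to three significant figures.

Mixed concentration C = ΣQC/ΣQ = (49800·0.2300 + 4730·36.70) / 54530 = 185000/54530 = 3.393 mg/L.
Set 3.393·exp(−k·t) = 2.0 → t = ln(3.393/2.0)/k = 57100 s = 15.86 h.
Distance = v·t = 0.23·57100 = 13130 m = 13.13 km.

13.1 km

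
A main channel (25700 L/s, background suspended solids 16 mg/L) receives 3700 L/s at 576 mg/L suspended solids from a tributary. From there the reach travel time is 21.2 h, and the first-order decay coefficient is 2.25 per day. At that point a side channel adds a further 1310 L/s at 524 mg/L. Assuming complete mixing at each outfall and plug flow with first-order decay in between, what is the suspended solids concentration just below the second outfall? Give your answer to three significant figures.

33.7 mg/L

Mixed concentration C = ΣQC/ΣQ = (25700·16.00 + 3700·576.0) / 29400 = 2542000/29400 = 86.48 mg/L; combined flow 29400 L/s.
After decay, C = 86.48 × e^(−kt) = 86.48 × 0.1370 = 11.85 mg/L.
At the second outfall, C = (29400·11.85 + 1310·524.0) / (29400 + 1310) = 33.70 mg/L.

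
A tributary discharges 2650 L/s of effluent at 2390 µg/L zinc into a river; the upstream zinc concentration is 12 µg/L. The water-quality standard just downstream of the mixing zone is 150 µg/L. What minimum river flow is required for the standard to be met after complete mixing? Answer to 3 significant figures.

Set C_mix = 150: (Q·12.00 + 2650·2390) / (Q + 2650) = 150
→ Q = 2650·(2390 − 150)/(150 − 12.00) = 43010 L/s.

43000 L/s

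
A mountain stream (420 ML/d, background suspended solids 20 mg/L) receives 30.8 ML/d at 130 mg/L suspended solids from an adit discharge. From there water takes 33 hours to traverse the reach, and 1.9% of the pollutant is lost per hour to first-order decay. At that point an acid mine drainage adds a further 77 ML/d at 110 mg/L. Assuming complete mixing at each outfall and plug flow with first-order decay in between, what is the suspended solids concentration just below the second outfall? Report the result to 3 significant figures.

Mass balance: C = (420.0·20.00 + 30.80·130.0) / 450.8 = 12400/450.8 = 27.52 mg/L; combined flow 450.8 ML/d.
1.9%/h lost → k = −ln(1 − 0.019) = 0.01918 h⁻¹.
Applying C = C₀e^(−kt): 27.52 × 0.5310 = 14.61 mg/L.
Second outfall: C = (450.8·14.61 + 77.00·110.0)/527.8 = 28.53 mg/L.

28.5 mg/L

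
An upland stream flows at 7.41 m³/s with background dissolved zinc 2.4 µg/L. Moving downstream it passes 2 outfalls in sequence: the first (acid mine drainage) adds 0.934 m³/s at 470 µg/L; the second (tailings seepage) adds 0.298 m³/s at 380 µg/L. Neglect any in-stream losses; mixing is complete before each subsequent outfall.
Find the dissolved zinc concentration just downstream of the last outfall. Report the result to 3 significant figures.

Below outfall 1: Q → 8.344 m³/s, C = (7.410·2.400 + 0.9340·470.0)/8.344 = 54.74 µg/L.
Below outfall 2: Q → 8.642 m³/s, C = (8.344·54.74 + 0.2980·380.0)/8.642 = 65.96 µg/L.

66.0 µg/L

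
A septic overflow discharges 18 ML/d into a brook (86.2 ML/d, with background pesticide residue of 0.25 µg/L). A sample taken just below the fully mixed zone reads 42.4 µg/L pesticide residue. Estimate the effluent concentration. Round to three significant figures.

Mass balance: 86.20·0.2500 + 18.00·Cₑ = 104.2·42.40
→ Cₑ = (104.2·42.40 − 86.20·0.2500) / 18.00 = 244.3 µg/L.

244 µg/L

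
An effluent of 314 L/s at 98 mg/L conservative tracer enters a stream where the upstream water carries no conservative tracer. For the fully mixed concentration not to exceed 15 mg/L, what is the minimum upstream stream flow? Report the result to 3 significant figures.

1740 L/s

Set C_mix = 15: (Q·0 + 314.0·98.00) / (Q + 314.0) = 15
→ Q = 314.0·(98.00 − 15)/(15 − 0) = 1737 L/s.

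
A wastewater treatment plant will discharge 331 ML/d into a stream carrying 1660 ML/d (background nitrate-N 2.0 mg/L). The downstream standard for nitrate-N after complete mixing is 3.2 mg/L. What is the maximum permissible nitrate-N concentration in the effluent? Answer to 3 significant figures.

9.22 mg/L

At the limit, (Qr·Cr + Qe·Cₑ)/(Qr + Qe) = 3.2:
Cₑ = (1991·3.2 − 1660·2.000) / 331.0 = 9.218 mg/L.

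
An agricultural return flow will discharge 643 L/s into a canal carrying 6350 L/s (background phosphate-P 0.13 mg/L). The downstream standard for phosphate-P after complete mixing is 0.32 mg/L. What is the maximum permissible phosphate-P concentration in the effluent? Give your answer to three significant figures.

At the limit, (Qr·Cr + Qe·Cₑ)/(Qr + Qe) = 0.32:
Cₑ = (6993·0.32 − 6350·0.1300) / 643.0 = 2.196 mg/L.

2.20 mg/L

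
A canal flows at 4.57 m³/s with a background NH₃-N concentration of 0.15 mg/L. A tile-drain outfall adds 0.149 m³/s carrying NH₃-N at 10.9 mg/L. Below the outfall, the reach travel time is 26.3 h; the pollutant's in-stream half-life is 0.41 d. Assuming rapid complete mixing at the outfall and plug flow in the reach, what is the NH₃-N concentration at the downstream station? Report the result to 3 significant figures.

0.0768 mg/L

Flow-weighted average: C = (4.570·0.1500 + 0.1490·10.90) / 4.719 = 2.310/4.719 = 0.4894 mg/L.
Half-life 0.41 d → k = ln 2 / 0.41 = 1.691 d⁻¹.
Applying C = C₀e^(−kt): 0.4894 × 0.1568 = 0.07675 mg/L.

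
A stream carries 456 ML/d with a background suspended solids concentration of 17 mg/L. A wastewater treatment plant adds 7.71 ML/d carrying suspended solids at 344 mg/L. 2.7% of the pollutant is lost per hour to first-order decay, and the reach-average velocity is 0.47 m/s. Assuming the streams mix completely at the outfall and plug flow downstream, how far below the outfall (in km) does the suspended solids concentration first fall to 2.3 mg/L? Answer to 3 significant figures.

After mixing, C = (456.0·17.00 + 7.710·344.0) / 463.7 = 10400/463.7 = 22.44 mg/L.
2.7%/h lost → k = −ln(1 − 0.027) = 0.02737 h⁻¹.
Set 22.44·exp(−k·t) = 2.3 → t = ln(22.44/2.3)/k = 299600 s = 83.22 h.
Distance = v·t = 0.47·299600 = 140800 m = 140.8 km.

141 km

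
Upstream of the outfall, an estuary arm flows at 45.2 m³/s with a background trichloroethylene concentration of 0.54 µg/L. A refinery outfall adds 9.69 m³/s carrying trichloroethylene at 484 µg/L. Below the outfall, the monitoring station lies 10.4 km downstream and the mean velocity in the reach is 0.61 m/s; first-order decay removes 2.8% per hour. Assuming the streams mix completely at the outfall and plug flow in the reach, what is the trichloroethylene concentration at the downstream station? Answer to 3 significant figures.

75.1 µg/L

Conservation of mass: C = (45.20·0.5400 + 9.690·484.0) / 54.89 = 4714/54.89 = 85.89 µg/L.
Travel time t = 10.4·1000 / 0.61 = 17050 s = 4.736 h.
2.8%/h lost → k = −ln(1 − 0.028) = 0.02840 h⁻¹.
Applying C = C₀e^(−kt): 85.89 × 0.8742 = 75.08 µg/L.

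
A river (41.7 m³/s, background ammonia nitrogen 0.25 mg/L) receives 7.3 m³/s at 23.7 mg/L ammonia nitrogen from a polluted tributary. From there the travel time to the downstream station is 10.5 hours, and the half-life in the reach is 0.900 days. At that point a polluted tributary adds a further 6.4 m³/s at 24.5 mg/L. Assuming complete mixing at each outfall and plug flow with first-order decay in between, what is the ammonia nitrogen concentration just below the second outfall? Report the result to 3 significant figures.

After mixing, C = (41.70·0.2500 + 7.300·23.70) / 49.00 = 183.4/49.00 = 3.744 mg/L; combined flow 49.00 m³/s.
Half-life 0.900 d → k = ln 2 / 0.900 = 0.7702 d⁻¹.
Applying C = C₀e^(−kt): 3.744 × 0.7139 = 2.673 mg/L.
At the second outfall, C = (49.00·2.673 + 6.400·24.50) / (49.00 + 6.400) = 5.194 mg/L.

5.19 mg/L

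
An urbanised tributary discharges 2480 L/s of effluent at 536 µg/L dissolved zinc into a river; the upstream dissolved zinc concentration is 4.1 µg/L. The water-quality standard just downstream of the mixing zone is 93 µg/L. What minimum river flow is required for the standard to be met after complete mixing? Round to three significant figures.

Set C_mix = 93: (Q·4.100 + 2480·536.0) / (Q + 2480) = 93
→ Q = 2480·(536.0 − 93)/(93 − 4.100) = 12360 L/s.

12400 L/s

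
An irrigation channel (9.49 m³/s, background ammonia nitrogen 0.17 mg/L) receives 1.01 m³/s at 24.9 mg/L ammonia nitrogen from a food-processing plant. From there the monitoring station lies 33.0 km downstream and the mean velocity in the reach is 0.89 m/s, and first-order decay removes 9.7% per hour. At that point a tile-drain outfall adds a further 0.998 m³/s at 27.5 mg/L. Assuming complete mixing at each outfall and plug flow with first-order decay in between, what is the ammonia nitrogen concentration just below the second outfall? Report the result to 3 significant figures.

3.20 mg/L

Mixed concentration C = ΣQC/ΣQ = (9.490·0.1700 + 1.010·24.90) / 10.50 = 26.76/10.50 = 2.549 mg/L; combined flow 10.50 m³/s.
Travel time t = 33.0·1000 / 0.89 = 37080 s = 10.30 h.
9.7%/h lost → k = −ln(1 − 0.097) = 0.1020 h⁻¹.
Applying C = C₀e^(−kt): 2.549 × 0.3496 = 0.8911 mg/L.
Second outfall: C = (10.50·0.8911 + 0.9980·27.50)/11.50 = 3.201 mg/L.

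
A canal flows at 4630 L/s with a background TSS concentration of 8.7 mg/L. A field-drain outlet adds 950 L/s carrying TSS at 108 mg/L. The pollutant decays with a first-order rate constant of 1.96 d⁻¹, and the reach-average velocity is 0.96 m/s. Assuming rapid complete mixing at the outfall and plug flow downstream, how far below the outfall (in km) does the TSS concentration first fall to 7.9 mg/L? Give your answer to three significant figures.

49.8 km

Mass balance: C = (4630·8.700 + 950.0·108.0) / 5580 = 142900/5580 = 25.61 mg/L.
Set 25.61·exp(−k·t) = 7.9 → t = ln(25.61/7.9)/k = 51840 s = 14.40 h.
Distance = v·t = 0.96·51840 = 49760 m = 49.76 km.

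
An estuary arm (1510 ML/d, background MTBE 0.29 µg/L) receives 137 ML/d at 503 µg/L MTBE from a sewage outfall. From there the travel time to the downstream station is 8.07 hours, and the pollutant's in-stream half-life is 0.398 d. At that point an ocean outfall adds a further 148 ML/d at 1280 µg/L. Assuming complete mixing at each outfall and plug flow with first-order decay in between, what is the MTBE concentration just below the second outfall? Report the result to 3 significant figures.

127 µg/L

Conservation of mass: C = (1510·0.2900 + 137.0·503.0) / 1647 = 69350/1647 = 42.11 µg/L; combined flow 1647 ML/d.
Half-life 0.398 d → k = ln 2 / 0.398 = 1.742 d⁻¹.
Decay over the reach: 42.11·exp(−kt) = 42.11·0.5568 = 23.44 µg/L.
Second outfall: C = (1647·23.44 + 148.0·1280)/1795 = 127.0 µg/L.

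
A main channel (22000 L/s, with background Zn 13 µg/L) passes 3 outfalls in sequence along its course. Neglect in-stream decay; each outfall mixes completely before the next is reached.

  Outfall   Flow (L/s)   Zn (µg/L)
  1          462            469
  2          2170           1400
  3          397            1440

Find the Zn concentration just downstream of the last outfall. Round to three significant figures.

164 µg/L

Below outfall 1: Q → 22460 L/s, C = (22000·13.00 + 462.0·469.0)/22460 = 22.38 µg/L.
Below outfall 2: Q → 24630 L/s, C = (22460·22.38 + 2170·1400)/24630 = 143.7 µg/L.
Below outfall 3: Q → 25030 L/s, C = (24630·143.7 + 397.0·1440)/25030 = 164.3 µg/L.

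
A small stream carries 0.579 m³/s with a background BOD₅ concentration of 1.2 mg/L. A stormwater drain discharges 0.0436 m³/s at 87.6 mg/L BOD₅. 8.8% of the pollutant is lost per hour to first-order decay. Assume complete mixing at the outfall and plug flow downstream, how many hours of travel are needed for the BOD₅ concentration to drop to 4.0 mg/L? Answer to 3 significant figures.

6.46 h

Mass balance: C = (0.5790·1.200 + 0.04360·87.60) / 0.6226 = 4.514/0.6226 = 7.250 mg/L.
8.8%/h lost → k = −ln(1 − 0.088) = 0.09212 h⁻¹.
7.250·exp(−k·t) = 4.0 → t = ln(7.250/4.0)/k = 23240 s = 6.457 h.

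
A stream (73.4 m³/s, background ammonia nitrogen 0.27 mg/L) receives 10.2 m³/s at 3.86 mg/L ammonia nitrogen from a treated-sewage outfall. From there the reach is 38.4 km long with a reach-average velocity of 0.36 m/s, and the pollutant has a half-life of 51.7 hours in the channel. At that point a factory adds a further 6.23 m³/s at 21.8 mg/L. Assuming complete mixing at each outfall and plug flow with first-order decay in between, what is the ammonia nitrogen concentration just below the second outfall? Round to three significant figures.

1.95 mg/L

Mass balance: C = (73.40·0.2700 + 10.20·3.860) / 83.60 = 59.19/83.60 = 0.7080 mg/L; combined flow 83.60 m³/s.
Travel time t = 38.4·1000 / 0.36 = 106700 s = 29.63 h.
Half-life 51.7 h → k = ln 2 / 51.7 = 0.01341 h⁻¹ = 0.3218 d⁻¹.
First-order decay: C = 0.7080·exp(−k·t) = 0.7080·0.6722 = 0.4759 mg/L.
At the second outfall, C = (83.60·0.4759 + 6.230·21.80) / (83.60 + 6.230) = 1.955 mg/L.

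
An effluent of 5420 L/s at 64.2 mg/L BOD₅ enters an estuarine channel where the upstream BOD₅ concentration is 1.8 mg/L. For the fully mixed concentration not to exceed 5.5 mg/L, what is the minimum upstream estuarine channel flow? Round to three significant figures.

Set C_mix = 5.5: (Q·1.800 + 5420·64.20) / (Q + 5420) = 5.5
→ Q = 5420·(64.20 − 5.5)/(5.5 − 1.800) = 85990 L/s.

86000 L/s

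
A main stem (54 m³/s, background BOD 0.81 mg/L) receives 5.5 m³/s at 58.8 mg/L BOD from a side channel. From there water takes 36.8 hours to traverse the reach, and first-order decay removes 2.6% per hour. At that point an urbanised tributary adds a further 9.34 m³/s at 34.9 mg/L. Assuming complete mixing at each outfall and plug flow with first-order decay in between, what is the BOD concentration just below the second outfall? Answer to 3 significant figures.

After mixing, C = (54.00·0.8100 + 5.500·58.80) / 59.50 = 367.1/59.50 = 6.170 mg/L; combined flow 59.50 m³/s.
2.6%/h lost → k = −ln(1 − 0.026) = 0.02634 h⁻¹.
After decay, C = 6.170 × e^(−kt) = 6.170 × 0.3793 = 2.340 mg/L.
Second outfall: C = (59.50·2.340 + 9.340·34.90)/68.84 = 6.758 mg/L.

6.76 mg/L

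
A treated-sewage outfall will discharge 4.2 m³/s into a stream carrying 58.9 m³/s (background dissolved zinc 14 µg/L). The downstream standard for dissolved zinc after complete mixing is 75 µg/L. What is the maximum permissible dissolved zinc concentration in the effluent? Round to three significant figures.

At the limit, (Qr·Cr + Qe·Cₑ)/(Qr + Qe) = 75:
Cₑ = (63.10·75 − 58.90·14.00) / 4.200 = 930.5 µg/L.

930 µg/L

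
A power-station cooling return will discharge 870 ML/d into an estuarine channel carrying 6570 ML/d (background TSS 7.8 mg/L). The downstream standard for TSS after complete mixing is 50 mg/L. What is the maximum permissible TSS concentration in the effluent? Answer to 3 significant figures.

369 mg/L

At the limit, (Qr·Cr + Qe·Cₑ)/(Qr + Qe) = 50:
Cₑ = (7440·50 − 6570·7.800) / 870.0 = 368.7 mg/L.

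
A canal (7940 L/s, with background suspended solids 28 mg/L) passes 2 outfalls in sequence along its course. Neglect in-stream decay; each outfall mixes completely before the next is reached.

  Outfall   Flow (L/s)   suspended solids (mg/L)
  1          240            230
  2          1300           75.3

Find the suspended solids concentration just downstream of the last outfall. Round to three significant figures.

39.6 mg/L

Outfall 1: combined Q = 8180 L/s; C = (7940·28.00 + 240.0·230.0)/8180 = 33.93 mg/L.
Outfall 2: combined Q = 9480 L/s; C = (8180·33.93 + 1300·75.30)/9480 = 39.60 mg/L.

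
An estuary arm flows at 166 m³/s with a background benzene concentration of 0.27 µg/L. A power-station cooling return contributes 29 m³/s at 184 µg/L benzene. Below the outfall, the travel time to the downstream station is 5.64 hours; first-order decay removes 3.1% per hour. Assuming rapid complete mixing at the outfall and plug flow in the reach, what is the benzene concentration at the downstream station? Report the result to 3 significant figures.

23.1 µg/L

Conservation of mass: C = (166.0·0.2700 + 29.00·184.0) / 195.0 = 5381/195.0 = 27.59 µg/L.
3.1%/h lost → k = −ln(1 − 0.031) = 0.03149 h⁻¹.
After decay, C = 27.59 × e^(−kt) = 27.59 × 0.8373 = 23.10 µg/L.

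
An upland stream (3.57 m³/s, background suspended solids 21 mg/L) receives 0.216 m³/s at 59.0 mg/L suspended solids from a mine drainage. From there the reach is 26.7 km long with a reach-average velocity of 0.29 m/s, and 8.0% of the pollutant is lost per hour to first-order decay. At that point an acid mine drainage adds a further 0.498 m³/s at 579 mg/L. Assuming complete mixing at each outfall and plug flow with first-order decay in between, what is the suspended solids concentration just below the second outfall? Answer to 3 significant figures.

69.7 mg/L

After mixing, C = (3.570·21.00 + 0.2160·59.00) / 3.786 = 87.71/3.786 = 23.17 mg/L; combined flow 3.786 m³/s.
Travel time t = 26.7·1000 / 0.29 = 92070 s = 25.57 h.
8.0%/h lost → k = −ln(1 − 0.08) = 0.08338 h⁻¹.
After decay, C = 23.17 × e^(−kt) = 23.17 × 0.1185 = 2.746 mg/L.
Second outfall: C = (3.786·2.746 + 0.4980·579.0)/4.284 = 69.73 mg/L.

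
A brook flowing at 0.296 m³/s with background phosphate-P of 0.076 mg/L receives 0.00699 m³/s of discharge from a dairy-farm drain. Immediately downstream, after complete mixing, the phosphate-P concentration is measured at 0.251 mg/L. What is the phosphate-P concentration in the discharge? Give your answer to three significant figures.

Mass balance: 0.2960·0.07600 + 0.006990·Cₑ = 0.3030·0.2510
→ Cₑ = (0.3030·0.2510 − 0.2960·0.07600) / 0.006990 = 7.662 mg/L.

7.66 mg/L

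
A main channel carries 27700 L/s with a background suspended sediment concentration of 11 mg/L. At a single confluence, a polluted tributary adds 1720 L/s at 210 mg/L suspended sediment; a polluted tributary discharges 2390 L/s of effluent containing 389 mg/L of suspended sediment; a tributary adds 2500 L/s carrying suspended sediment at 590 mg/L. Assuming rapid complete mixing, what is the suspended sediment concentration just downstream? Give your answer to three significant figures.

Flow-weighted average: C = (27700·11.00 + 1720·210.0 + 2390·389.0 + 2500·590.0) / 34310 = 3071000/34310 = 89.50 mg/L.

89.5 mg/L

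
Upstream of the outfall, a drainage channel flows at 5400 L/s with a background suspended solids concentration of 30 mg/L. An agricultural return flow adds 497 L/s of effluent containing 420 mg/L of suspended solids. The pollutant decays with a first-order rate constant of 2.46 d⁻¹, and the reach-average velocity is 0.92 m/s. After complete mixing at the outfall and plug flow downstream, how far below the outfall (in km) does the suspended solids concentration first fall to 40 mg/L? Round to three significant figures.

Flow-weighted average: C = (5400·30.00 + 497.0·420.0) / 5897 = 370700/5897 = 62.87 mg/L.
Set 62.87·exp(−k·t) = 40 → t = ln(62.87/40)/k = 15880 s = 4.411 h.
Distance = v·t = 0.92·15880 = 14610 m = 14.61 km.

14.6 km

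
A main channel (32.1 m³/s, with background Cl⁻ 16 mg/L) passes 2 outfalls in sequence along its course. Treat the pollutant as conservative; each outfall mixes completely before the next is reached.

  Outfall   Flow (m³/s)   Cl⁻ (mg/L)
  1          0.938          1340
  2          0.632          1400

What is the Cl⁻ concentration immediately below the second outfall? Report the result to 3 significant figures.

After outfall 1: Q = 32.10 + 0.9380 = 33.04 m³/s; C = (32.10·16.00 + 0.9380·1340)/33.04 = 53.59 mg/L.
After outfall 2: Q = 33.04 + 0.6320 = 33.67 m³/s; C = (33.04·53.59 + 0.6320·1400)/33.67 = 78.86 mg/L.

78.9 mg/L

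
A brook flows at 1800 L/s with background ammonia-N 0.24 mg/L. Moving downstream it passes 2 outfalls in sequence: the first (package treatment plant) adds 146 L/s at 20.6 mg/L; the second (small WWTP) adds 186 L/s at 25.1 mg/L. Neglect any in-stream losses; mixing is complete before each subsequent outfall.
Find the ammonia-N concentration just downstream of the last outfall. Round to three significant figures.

3.80 mg/L

Outfall 1: combined Q = 1946 L/s; C = (1800·0.2400 + 146.0·20.60)/1946 = 1.768 mg/L.
Outfall 2: combined Q = 2132 L/s; C = (1946·1.768 + 186.0·25.10)/2132 = 3.803 mg/L.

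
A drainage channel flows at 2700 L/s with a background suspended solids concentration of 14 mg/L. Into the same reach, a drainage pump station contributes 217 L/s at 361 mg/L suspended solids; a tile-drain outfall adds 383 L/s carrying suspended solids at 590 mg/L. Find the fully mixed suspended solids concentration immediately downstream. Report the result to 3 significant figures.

104 mg/L

Mass balance: C = (2700·14.00 + 217.0·361.0 + 383.0·590.0) / 3300 = 342100/3300 = 103.7 mg/L.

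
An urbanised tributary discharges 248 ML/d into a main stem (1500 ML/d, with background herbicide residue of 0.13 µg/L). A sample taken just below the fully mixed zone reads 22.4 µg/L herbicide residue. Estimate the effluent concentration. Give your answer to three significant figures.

Mass balance: 1500·0.1300 + 248.0·Cₑ = 1748·22.40
→ Cₑ = (1748·22.40 − 1500·0.1300) / 248.0 = 157.1 µg/L.

157 µg/L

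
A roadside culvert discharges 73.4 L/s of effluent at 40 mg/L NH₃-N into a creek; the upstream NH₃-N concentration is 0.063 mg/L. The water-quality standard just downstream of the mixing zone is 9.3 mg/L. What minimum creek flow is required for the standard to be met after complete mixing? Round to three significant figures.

Set C_mix = 9.3: (Q·0.06300 + 73.40·40.00) / (Q + 73.40) = 9.3
→ Q = 73.40·(40.00 − 9.3)/(9.3 − 0.06300) = 244.0 L/s.

244 L/s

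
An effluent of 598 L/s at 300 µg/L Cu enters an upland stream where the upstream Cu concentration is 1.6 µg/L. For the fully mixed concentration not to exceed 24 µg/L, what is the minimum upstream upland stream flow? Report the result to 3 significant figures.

Set C_mix = 24: (Q·1.600 + 598.0·300.0) / (Q + 598.0) = 24
→ Q = 598.0·(300.0 − 24)/(24 − 1.600) = 7368 L/s.

7370 L/s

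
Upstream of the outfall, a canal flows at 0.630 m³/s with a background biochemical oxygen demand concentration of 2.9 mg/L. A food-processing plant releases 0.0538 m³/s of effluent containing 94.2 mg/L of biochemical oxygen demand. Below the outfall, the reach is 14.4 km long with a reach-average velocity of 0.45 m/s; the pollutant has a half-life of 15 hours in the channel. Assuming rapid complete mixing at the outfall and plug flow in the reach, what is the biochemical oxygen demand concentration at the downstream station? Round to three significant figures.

6.69 mg/L

Conservation of mass: C = (0.6300·2.900 + 0.05380·94.20) / 0.6838 = 6.895/0.6838 = 10.08 mg/L.
Travel time t = 14.4·1000 / 0.45 = 32000 s = 8.889 h.
Half-life 15 h → k = ln 2 / 15 = 0.04621 h⁻¹ = 1.109 d⁻¹.
Applying C = C₀e^(−kt): 10.08 × 0.6632 = 6.687 mg/L.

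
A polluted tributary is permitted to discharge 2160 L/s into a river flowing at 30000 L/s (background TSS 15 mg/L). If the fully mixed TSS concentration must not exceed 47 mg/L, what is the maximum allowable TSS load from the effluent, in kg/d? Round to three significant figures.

Mass balance at the limit: 30000·15.00 + 2160·Cₑ = 32160·47 → Cₑ = 491.4 mg/L.
2160 L/s = 2.160 m³/s. Load = 2.160 m³/s × 491.4 g/m³ × 86 400 s/d = 91720 kg/d.

91700 kg/d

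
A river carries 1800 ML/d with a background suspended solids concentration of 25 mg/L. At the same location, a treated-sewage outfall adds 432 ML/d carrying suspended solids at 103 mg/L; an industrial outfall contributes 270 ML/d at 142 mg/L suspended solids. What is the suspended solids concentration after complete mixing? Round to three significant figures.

51.1 mg/L

Conservation of mass: C = (1800·25.00 + 432.0·103.0 + 270.0·142.0) / 2502 = 127800/2502 = 51.09 mg/L.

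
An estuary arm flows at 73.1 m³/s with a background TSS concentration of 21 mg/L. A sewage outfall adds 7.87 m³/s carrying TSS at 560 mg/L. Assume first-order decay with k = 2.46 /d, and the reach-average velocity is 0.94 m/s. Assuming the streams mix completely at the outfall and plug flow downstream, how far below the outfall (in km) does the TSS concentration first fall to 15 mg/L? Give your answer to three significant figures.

52.4 km

Flow-weighted average: C = (73.10·21.00 + 7.870·560.0) / 80.97 = 5942/80.97 = 73.39 mg/L.
Set 73.39·exp(−k·t) = 15 → t = ln(73.39/15)/k = 55760 s = 15.49 h.
Distance = v·t = 0.94·55760 = 52420 m = 52.42 km.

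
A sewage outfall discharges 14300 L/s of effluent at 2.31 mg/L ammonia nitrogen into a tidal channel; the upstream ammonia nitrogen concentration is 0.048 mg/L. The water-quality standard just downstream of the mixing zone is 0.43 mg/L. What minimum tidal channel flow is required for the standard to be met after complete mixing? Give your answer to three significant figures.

Set C_mix = 0.43: (Q·0.04800 + 14300·2.310) / (Q + 14300) = 0.43
→ Q = 14300·(2.310 − 0.43)/(0.43 − 0.04800) = 70380 L/s.

70400 L/s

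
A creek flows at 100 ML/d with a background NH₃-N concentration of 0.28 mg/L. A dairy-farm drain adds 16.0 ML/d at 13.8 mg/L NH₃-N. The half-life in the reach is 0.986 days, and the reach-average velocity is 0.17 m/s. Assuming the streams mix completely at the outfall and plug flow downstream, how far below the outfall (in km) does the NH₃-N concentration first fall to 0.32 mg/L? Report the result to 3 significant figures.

Conservation of mass: C = (100.0·0.2800 + 16.00·13.80) / 116.0 = 248.8/116.0 = 2.145 mg/L.
Half-life 0.986 d → k = ln 2 / 0.986 = 0.7030 d⁻¹.
Set 2.145·exp(−k·t) = 0.32 → t = ln(2.145/0.32)/k = 233800 s = 64.95 h.
Distance = v·t = 0.17·233800 = 39750 m = 39.75 km.

39.8 km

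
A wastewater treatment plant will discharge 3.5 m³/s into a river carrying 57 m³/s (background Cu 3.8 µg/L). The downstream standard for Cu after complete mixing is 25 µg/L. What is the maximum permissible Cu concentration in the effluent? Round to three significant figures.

At the limit, (Qr·Cr + Qe·Cₑ)/(Qr + Qe) = 25:
Cₑ = (60.50·25 − 57.00·3.800) / 3.500 = 370.3 µg/L.

370 µg/L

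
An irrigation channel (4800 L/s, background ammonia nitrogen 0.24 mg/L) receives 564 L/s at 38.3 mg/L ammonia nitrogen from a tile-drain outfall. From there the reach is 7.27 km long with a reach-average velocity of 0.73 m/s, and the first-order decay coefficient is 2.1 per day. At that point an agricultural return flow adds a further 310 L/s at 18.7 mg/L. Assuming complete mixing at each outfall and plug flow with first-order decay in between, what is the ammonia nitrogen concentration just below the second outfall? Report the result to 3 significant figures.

Conservation of mass: C = (4800·0.2400 + 564.0·38.30) / 5364 = 22750/5364 = 4.242 mg/L; combined flow 5364 L/s.
Travel time t = 7.27·1000 / 0.73 = 9959 s = 2.766 h.
First-order decay: C = 4.242·exp(−k·t) = 4.242·0.7850 = 3.330 mg/L.
At the second outfall, C = (5364·3.330 + 310.0·18.70) / (5364 + 310.0) = 4.170 mg/L.

4.17 mg/L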